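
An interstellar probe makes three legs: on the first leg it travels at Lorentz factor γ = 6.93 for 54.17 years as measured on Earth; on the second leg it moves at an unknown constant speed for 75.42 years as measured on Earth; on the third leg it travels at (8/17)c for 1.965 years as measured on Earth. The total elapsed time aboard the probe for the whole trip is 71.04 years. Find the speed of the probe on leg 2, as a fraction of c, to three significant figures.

β = 0.579

Leg 1: γ = 6.93; τ_1 = 54.17/6.930 = 7.817 years.
Leg 2: speed unknown; τ_2 = 75.42/γ_2.
Leg 3: γ = 1/√(1 − (8/17)²) = 17/15 ≈ 1.133; τ_3 = 1.965/1.133 = 1.734 years.
Total proper time: 7.817 + τ_2 + 1.734 = 71.04, so τ_2 = 71.04 − 9.551 = 61.49 years.
γ_2 = 75.42/61.49 = 1.227; β = √(1 − 1/γ²) = √0.3353.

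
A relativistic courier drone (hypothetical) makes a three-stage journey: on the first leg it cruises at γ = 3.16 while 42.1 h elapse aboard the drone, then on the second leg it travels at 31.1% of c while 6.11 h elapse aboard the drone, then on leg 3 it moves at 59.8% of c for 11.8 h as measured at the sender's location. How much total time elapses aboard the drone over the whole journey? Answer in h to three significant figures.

Leg 1: 42.1 h is already measured aboard the drone.
Leg 2: 6.11 h is already measured aboard the drone.
Leg 3: β = 0.598; γ = 1/√(1 − 0.598²) = 1/√0.6424 = 1.248; τ_3 = 11.8/1.248 = 9.458 h.
Total: 42.10 + 6.110 + 9.458 h.

τ = 57.7 h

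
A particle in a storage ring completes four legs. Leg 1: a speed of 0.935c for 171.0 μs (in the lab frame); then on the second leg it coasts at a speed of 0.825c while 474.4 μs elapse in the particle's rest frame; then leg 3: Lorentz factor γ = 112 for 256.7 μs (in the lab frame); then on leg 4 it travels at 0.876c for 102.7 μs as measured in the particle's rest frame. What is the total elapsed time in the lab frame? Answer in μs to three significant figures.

Δt = 1480 μs

Leg 1: 171.0 μs is already measured in the lab frame.
Leg 2: γ = 1/√(1 − 0.825²) = 1/√0.3194 = 1.769; Δt_2 = 1.769 × 474.4 = 839.4 μs.
Leg 3: 256.7 μs is already measured in the lab frame.
Leg 4: γ = 1/√(1 − 0.876²) = 1/√0.2326 = 2.073; Δt_4 = 2.073 × 102.7 = 212.9 μs.
Total: 171.0 + 839.4 + 256.7 + 212.9 μs.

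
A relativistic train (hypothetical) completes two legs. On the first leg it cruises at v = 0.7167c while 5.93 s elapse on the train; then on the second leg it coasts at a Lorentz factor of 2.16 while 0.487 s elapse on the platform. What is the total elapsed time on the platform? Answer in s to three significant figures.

Leg 1: γ = 1/√(1 − 0.7167²) = 1/√0.4863 = 1.434; Δt_1 = 1.434 × 5.93 = 8.503 s.
Leg 2: 0.487 s is already measured on the platform.
Total: 8.503 + 0.4870 s.

Δt = 8.99 s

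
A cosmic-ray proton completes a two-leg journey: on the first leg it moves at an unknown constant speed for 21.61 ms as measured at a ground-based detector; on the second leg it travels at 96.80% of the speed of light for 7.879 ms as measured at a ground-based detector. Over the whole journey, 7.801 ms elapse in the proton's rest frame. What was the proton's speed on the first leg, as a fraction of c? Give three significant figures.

β = 0.963

Leg 1: speed unknown; τ_1 = 21.61/γ_1.
Leg 2: β = 0.9680; γ = 1/√(1 − 0.9680²) = 1/√0.06298 = 3.985; τ_2 = 7.879/3.985 = 1.977 ms.
Total proper time: τ_1 + 1.977 = 7.801, so τ_1 = 7.801 − 1.977 = 5.824 ms.
γ_1 = 21.61/5.824 = 3.711; β = √(1 − 1/γ²) = √0.9274.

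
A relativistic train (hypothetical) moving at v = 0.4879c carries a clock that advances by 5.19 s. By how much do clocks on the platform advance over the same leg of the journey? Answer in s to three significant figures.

γ = 1/√(1 − 0.4879²) = 1/√0.7620 = 1.146
The interval measured on the train is the proper time (both events occur at the same place in that frame); the lab-frame interval is Δt = γτ = 1.146 × 5.19 s.

Δt = 5.95 s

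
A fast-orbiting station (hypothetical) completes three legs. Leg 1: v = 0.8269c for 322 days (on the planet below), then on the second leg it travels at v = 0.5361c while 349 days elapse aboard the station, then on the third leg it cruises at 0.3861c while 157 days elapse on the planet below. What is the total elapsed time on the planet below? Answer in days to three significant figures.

Δt = 892 days

Leg 1: 322 days is already measured on the planet below.
Leg 2: γ = 1/√(1 − 0.5361²) = 1/√0.7126 = 1.185; Δt_2 = 1.185 × 349 = 413.4 days.
Leg 3: 157 days is already measured on the planet below.
Total: 322.0 + 413.4 + 157.0 days.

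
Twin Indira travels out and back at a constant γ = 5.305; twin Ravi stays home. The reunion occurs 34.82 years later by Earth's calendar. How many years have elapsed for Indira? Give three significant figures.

τ = 6.56 years

γ = 5.305
Indira's clock measures proper time along the trip: τ = Δt/γ = 34.82/5.305 years.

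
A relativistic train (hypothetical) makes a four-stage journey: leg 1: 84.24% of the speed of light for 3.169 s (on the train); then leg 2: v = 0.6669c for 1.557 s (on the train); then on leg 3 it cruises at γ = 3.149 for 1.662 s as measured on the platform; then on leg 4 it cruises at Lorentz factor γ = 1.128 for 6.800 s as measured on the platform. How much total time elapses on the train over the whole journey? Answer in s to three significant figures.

τ = 11.3 s

Leg 1: 3.169 s is already measured on the train.
Leg 2: 1.557 s is already measured on the train.
Leg 3: γ = 3.149; τ_3 = 1.662/3.149 = 0.5278 s.
Leg 4: γ = 1.128; τ_4 = 6.800/1.128 = 6.028 s.
Total: 3.169 + 1.557 + 0.5278 + 6.028 s.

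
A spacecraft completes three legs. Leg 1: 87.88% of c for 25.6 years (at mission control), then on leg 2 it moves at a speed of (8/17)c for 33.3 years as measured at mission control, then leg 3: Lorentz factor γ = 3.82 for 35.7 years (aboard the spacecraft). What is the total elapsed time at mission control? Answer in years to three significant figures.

Leg 1: 25.6 years is already measured at mission control.
Leg 2: 33.3 years is already measured at mission control.
Leg 3: γ = 3.82; Δt_3 = 3.820 × 35.7 = 136.4 years.
Total: 25.60 + 33.30 + 136.4 years.

Δt = 195 years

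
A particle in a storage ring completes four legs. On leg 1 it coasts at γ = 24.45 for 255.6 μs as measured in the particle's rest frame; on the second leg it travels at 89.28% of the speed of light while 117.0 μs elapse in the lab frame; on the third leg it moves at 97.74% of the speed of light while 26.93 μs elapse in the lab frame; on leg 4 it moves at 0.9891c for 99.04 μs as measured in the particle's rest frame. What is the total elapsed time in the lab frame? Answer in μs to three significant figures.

Leg 1: γ = 24.45; Δt_1 = 24.45 × 255.6 = 6249 μs.
Leg 2: 117.0 μs is already measured in the lab frame.
Leg 3: 26.93 μs is already measured in the lab frame.
Leg 4: γ = 1/√(1 − 0.9891²) = 1/√0.02168 = 6.791; Δt_4 = 6.791 × 99.04 = 672.6 μs.
Total: 6249 + 117.0 + 26.93 + 672.6 μs.

Δt = 7070 μs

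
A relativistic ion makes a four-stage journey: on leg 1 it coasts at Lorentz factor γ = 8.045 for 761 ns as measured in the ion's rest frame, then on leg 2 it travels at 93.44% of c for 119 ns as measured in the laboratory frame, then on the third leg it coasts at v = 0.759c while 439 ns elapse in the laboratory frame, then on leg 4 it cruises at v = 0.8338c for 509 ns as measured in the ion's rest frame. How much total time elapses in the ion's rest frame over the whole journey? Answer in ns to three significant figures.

τ = 1600 ns

Leg 1: 761 ns is already measured in the ion's rest frame.
Leg 2: β = 0.9344; γ = 1/√(1 − 0.9344²) = 1/√0.1269 = 2.807; τ_2 = 119/2.807 = 42.39 ns.
Leg 3: γ = 1/√(1 − 0.759²) = 1/√0.4239 = 1.536; τ_3 = 439/1.536 = 285.8 ns.
Leg 4: 509 ns is already measured in the ion's rest frame.
Total: 761.0 + 42.39 + 285.8 + 509.0 ns.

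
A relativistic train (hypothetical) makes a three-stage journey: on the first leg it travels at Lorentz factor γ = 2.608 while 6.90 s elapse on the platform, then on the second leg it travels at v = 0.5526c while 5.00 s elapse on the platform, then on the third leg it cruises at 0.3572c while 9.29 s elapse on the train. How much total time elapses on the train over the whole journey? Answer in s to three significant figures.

τ = 16.1 s

Leg 1: γ = 2.608; τ_1 = 6.90/2.608 = 2.646 s.
Leg 2: γ = 1/√(1 − 0.5526²) = 1/√0.6946 = 1.200; τ_2 = 5.00/1.200 = 4.167 s.
Leg 3: 9.29 s is already measured on the train.
Total: 2.646 + 4.167 + 9.290 s.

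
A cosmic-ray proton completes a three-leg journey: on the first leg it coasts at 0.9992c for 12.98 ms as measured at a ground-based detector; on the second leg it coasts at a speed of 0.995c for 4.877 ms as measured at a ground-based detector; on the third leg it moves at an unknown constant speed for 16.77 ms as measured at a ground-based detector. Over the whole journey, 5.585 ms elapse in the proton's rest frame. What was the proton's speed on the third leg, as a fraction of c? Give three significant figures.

Leg 1: γ = 1/√(1 − 0.9992²) = 1/√0.001599 = 25.01; τ_1 = 12.98/25.01 = 0.5191 ms.
Leg 2: γ = 1/√(1 − 0.995²) = 1/√0.009975 = 10.01; τ_2 = 4.877/10.01 = 0.4871 ms.
Leg 3: speed unknown; τ_3 = 16.77/γ_3.
Total proper time: 0.5191 + 0.4871 + τ_3 = 5.585, so τ_3 = 5.585 − 1.006 = 4.579 ms.
γ_3 = 16.77/4.579 = 3.663; β = √(1 − 1/γ²) = √0.9255.

β = 0.962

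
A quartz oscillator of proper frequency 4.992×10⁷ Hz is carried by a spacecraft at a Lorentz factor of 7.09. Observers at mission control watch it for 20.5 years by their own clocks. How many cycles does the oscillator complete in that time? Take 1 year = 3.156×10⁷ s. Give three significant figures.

γ = 7.09
During 20.5 years of lab time, the oscillator's proper time advances by τ = Δt/γ = 20.5/7.090 = 2.891 years = 9.125×10⁷ s.
N = f × τ = 4.992×10⁷ × 9.125×10⁷ = 4.555×10¹⁵.

N = 4.56×10¹⁵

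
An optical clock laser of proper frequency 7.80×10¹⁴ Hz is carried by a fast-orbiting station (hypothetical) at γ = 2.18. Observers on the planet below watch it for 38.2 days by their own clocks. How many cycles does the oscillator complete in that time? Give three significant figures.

N = 1.18×10²¹

γ = 2.18
During 38.2 days of lab time, the oscillator's proper time advances by τ = Δt/γ = 38.2/2.180 = 17.52 days = 1.514×10⁶ s.
N = f × τ = 7.80×10¹⁴ × 1.514×10⁶ = 1.181×10²¹.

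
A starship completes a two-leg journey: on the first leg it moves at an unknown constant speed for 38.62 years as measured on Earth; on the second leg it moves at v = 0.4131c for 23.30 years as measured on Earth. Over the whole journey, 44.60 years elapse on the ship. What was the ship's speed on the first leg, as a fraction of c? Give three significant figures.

Leg 1: speed unknown; τ_1 = 38.62/γ_1.
Leg 2: γ = 1/√(1 − 0.4131²) = 1/√0.8293 = 1.098; τ_2 = 23.30/1.098 = 21.22 years.
Total proper time: τ_1 + 21.22 = 44.60, so τ_1 = 44.60 − 21.22 = 23.38 years.
γ_1 = 38.62/23.38 = 1.652; β = √(1 − 1/γ²) = √0.6335.

β = 0.796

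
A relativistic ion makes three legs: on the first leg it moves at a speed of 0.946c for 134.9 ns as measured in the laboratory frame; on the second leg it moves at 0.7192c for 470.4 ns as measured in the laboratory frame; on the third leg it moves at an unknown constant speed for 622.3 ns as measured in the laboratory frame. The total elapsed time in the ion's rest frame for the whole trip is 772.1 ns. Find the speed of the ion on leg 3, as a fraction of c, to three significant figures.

β = 0.764

Leg 1: γ = 1/√(1 − 0.946²) = 1/√0.1051 = 3.085; τ_1 = 134.9/3.085 = 43.73 ns.
Leg 2: γ = 1/√(1 − 0.7192²) = 1/√0.4828 = 1.439; τ_2 = 470.4/1.439 = 326.8 ns.
Leg 3: speed unknown; τ_3 = 622.3/γ_3.
Total proper time: 43.73 + 326.8 + τ_3 = 772.1, so τ_3 = 772.1 − 370.6 = 401.5 ns.
γ_3 = 622.3/401.5 = 1.550; β = √(1 − 1/γ²) = √0.5837.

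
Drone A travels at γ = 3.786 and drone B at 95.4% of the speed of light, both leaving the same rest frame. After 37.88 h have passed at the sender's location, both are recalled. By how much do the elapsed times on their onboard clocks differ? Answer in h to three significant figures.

A: γ = 3.786; τ_A = 37.88/3.786 = 10.01 h.
B: β = 0.954; γ = 1/√(1 − 0.954²) = 1/√0.08988 = 3.335; τ_B = 37.88/3.335 = 11.36 h.

|τ_A − τ_B| = 1.35 h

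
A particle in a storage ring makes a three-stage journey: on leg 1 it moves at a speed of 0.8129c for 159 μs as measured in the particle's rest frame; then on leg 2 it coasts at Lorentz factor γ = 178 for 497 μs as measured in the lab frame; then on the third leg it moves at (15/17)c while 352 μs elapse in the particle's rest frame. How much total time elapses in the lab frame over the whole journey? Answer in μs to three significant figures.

Leg 1: γ = 1/√(1 − 0.8129²) = 1/√0.3392 = 1.717; Δt_1 = 1.717 × 159 = 273.0 μs.
Leg 2: 497 μs is already measured in the lab frame.
Leg 3: γ = 1/√(1 − (15/17)²) = 17/8 = 2.125; Δt_3 = 2.125 × 352 = 748.0 μs.
Total: 273.0 + 497.0 + 748.0 μs.

Δt = 1520 μs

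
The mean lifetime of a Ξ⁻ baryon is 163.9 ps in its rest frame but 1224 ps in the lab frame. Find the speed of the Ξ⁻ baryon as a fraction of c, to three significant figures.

γ = Δt/τ₀ = 1224/163.9 = 7.468
β = √(1 − 1/γ²) = √(1 − 0.01793) = √0.9821

v = 0.991c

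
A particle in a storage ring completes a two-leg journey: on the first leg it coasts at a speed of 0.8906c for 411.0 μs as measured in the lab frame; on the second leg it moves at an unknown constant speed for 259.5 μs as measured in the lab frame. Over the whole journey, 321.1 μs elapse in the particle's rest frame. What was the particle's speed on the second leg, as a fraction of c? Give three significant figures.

β = 0.856

Leg 1: γ = 1/√(1 − 0.8906²) = 1/√0.2068 = 2.199; τ_1 = 411.0/2.199 = 186.9 μs.
Leg 2: speed unknown; τ_2 = 259.5/γ_2.
Total proper time: 186.9 + τ_2 = 321.1, so τ_2 = 321.1 − 186.9 = 134.2 μs.
γ_2 = 259.5/134.2 = 1.934; β = √(1 − 1/γ²) = √0.7326.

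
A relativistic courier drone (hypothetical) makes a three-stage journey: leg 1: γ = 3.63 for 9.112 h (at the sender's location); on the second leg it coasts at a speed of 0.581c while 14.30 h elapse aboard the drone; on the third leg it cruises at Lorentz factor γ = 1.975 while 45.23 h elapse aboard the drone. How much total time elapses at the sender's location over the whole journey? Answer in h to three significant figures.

Leg 1: 9.112 h is already measured at the sender's location.
Leg 2: γ = 1/√(1 − 0.581²) = 1/√0.6624 = 1.229; Δt_2 = 1.229 × 14.30 = 17.57 h.
Leg 3: γ = 1.975; Δt_3 = 1.975 × 45.23 = 89.33 h.
Total: 9.112 + 17.57 + 89.33 h.

Δt = 116 h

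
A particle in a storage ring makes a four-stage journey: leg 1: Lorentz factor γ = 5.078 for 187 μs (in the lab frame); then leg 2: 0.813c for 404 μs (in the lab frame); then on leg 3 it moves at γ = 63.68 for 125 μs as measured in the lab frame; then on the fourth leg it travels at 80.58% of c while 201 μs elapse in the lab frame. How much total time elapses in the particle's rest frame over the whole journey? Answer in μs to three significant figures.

Leg 1: γ = 5.078; τ_1 = 187/5.078 = 36.83 μs.
Leg 2: γ = 1/√(1 − 0.813²) = 1/√0.3390 = 1.717; τ_2 = 404/1.717 = 235.2 μs.
Leg 3: γ = 63.68; τ_3 = 125/63.68 = 1.963 μs.
Leg 4: β = 0.8058; γ = 1/√(1 − 0.8058²) = 1/√0.3507 = 1.689; τ_4 = 201/1.689 = 119.0 μs.
Total: 36.83 + 235.2 + 1.963 + 119.0 μs.

τ = 393 μs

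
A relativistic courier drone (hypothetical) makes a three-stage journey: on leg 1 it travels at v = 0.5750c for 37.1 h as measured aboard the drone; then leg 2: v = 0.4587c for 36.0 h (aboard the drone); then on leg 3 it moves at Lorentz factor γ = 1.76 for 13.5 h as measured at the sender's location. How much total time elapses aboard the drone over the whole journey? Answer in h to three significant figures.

Leg 1: 37.1 h is already measured aboard the drone.
Leg 2: 36.0 h is already measured aboard the drone.
Leg 3: γ = 1.76; τ_3 = 13.5/1.760 = 7.670 h.
Total: 37.10 + 36.00 + 7.670 h.

τ = 80.8 h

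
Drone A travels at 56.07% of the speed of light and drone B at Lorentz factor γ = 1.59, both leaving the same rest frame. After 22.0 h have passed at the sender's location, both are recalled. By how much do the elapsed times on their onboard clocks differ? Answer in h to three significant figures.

|τ_A − τ_B| = 4.38 h

A: β = 0.5607; γ = 1/√(1 − 0.5607²) = 1/√0.6856 = 1.208; τ_A = 22.0/1.208 = 18.22 h.
B: γ = 1.59; τ_B = 22.0/1.590 = 13.84 h.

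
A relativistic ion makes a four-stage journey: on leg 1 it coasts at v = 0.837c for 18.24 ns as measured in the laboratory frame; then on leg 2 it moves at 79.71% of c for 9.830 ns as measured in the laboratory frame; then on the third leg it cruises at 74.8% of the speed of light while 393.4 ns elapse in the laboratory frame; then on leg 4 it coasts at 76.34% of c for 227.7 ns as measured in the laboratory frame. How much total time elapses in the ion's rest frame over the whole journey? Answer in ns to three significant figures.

τ = 424 ns

Leg 1: γ = 1/√(1 − 0.837²) = 1/√0.2994 = 1.827; τ_1 = 18.24/1.827 = 9.981 ns.
Leg 2: β = 0.7971; γ = 1/√(1 − 0.7971²) = 1/√0.3646 = 1.656; τ_2 = 9.830/1.656 = 5.936 ns.
Leg 3: β = 0.748; γ = 1/√(1 − 0.748²) = 1/√0.4405 = 1.507; τ_3 = 393.4/1.507 = 261.1 ns.
Leg 4: β = 0.7634; γ = 1/√(1 − 0.7634²) = 1/√0.4172 = 1.548; τ_4 = 227.7/1.548 = 147.1 ns.
Total: 9.981 + 5.936 + 261.1 + 147.1 ns.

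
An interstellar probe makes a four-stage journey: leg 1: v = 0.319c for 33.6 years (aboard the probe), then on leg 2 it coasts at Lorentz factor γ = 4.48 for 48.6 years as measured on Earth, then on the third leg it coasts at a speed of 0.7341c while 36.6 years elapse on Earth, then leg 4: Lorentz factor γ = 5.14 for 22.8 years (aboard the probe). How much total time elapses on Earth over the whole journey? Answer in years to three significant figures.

Leg 1: γ = 1/√(1 − 0.319²) = 1/√0.8982 = 1.055; Δt_1 = 1.055 × 33.6 = 35.45 years.
Leg 2: 48.6 years is already measured on Earth.
Leg 3: 36.6 years is already measured on Earth.
Leg 4: γ = 5.14; Δt_4 = 5.140 × 22.8 = 117.2 years.
Total: 35.45 + 48.60 + 36.60 + 117.2 years.

Δt = 238 years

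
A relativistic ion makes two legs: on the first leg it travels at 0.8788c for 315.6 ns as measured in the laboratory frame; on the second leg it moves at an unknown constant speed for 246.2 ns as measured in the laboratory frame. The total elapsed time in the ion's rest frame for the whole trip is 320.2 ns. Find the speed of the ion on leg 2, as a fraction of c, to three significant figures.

Leg 1: γ = 1/√(1 − 0.8788²) = 1/√0.2277 = 2.096; τ_1 = 315.6/2.096 = 150.6 ns.
Leg 2: speed unknown; τ_2 = 246.2/γ_2.
Total proper time: 150.6 + τ_2 = 320.2, so τ_2 = 320.2 − 150.6 = 169.6 ns.
γ_2 = 246.2/169.6 = 1.452; β = √(1 − 1/γ²) = √0.5255.

β = 0.725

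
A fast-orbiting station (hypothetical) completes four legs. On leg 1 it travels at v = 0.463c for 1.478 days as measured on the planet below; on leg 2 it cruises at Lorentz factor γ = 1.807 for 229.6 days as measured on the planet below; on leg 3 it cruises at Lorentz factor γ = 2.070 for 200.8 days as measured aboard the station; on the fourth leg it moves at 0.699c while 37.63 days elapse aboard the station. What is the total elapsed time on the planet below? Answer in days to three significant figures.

Δt = 699 days

Leg 1: 1.478 days is already measured on the planet below.
Leg 2: 229.6 days is already measured on the planet below.
Leg 3: γ = 2.070; Δt_3 = 2.070 × 200.8 = 415.7 days.
Leg 4: γ = 1/√(1 − 0.699²) = 1/√0.5114 = 1.398; Δt_4 = 1.398 × 37.63 = 52.62 days.
Total: 1.478 + 229.6 + 415.7 + 52.62 days.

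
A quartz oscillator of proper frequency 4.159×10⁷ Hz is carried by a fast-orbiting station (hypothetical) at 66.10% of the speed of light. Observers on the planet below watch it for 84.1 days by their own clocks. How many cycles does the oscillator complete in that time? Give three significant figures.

N = 2.27×10¹⁴

β = 0.6610; γ = 1/√(1 − 0.6610²) = 1/√0.5631 = 1.333
During 84.1 days of lab time, the oscillator's proper time advances by τ = Δt/γ = 84.1/1.333 = 63.11 days = 5.452×10⁶ s.
N = f × τ = 4.159×10⁷ × 5.452×10⁶ = 2.268×10¹⁴.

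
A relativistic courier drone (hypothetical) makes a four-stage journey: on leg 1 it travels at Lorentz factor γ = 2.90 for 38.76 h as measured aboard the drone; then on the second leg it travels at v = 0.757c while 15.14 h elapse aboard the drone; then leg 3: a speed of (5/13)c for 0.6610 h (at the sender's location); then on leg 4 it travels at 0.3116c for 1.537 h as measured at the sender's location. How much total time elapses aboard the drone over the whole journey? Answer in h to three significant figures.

Leg 1: 38.76 h is already measured aboard the drone.
Leg 2: 15.14 h is already measured aboard the drone.
Leg 3: γ = 1/√(1 − (5/13)²) = 13/12 ≈ 1.083; τ_3 = 0.6610/1.083 = 0.6102 h.
Leg 4: γ = 1/√(1 − 0.3116²) = 1/√0.9029 = 1.052; τ_4 = 1.537/1.052 = 1.460 h.
Total: 38.76 + 15.14 + 0.6102 + 1.460 h.

τ = 56.0 h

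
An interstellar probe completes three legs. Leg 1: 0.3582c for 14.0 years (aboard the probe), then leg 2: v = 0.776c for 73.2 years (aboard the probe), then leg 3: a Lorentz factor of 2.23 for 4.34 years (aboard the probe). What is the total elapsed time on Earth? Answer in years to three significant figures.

Leg 1: γ = 1/√(1 − 0.3582²) = 1/√0.8717 = 1.071; Δt_1 = 1.071 × 14.0 = 14.99 years.
Leg 2: γ = 1/√(1 − 0.776²) = 1/√0.3978 = 1.585; Δt_2 = 1.585 × 73.2 = 116.1 years.
Leg 3: γ = 2.23; Δt_3 = 2.230 × 4.34 = 9.678 years.
Total: 14.99 + 116.1 + 9.678 years.

Δt = 141 years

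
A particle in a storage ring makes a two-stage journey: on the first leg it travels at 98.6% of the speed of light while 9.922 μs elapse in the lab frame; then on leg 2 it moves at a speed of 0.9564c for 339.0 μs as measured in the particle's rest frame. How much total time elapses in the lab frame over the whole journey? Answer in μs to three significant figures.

Leg 1: 9.922 μs is already measured in the lab frame.
Leg 2: γ = 1/√(1 − 0.9564²) = 1/√0.08530 = 3.424; Δt_2 = 3.424 × 339.0 = 1161 μs.
Total: 9.922 + 1161 μs.

Δt = 1170 μs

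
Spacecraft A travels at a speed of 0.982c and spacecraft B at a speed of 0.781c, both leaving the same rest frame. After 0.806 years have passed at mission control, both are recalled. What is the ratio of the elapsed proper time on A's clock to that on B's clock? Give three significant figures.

τ_A/τ_B = 0.302

A: γ = 1/√(1 − 0.982²) = 1/√0.03568 = 5.294. B: γ = 1/√(1 − 0.781²) = 1/√0.3900 = 1.601.
τ_A/τ_B = γ_B/γ_A = 1.601/5.294 = 0.3024, so τ_A/τ_B = 0.3024.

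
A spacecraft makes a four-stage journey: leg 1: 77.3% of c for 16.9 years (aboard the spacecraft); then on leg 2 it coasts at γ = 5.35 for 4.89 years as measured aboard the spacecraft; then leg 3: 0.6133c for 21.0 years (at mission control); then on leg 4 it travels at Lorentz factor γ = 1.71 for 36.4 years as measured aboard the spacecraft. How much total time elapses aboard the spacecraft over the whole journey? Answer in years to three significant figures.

τ = 74.8 years

Leg 1: 16.9 years is already measured aboard the spacecraft.
Leg 2: 4.89 years is already measured aboard the spacecraft.
Leg 3: γ = 1/√(1 − 0.6133²) = 1/√0.6239 = 1.266; τ_3 = 21.0/1.266 = 16.59 years.
Leg 4: 36.4 years is already measured aboard the spacecraft.
Total: 16.90 + 4.890 + 16.59 + 36.40 years.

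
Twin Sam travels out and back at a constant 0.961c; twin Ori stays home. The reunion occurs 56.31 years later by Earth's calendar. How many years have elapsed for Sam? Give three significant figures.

γ = 1/√(1 − 0.961²) = 1/√0.07648 = 3.616
Sam's clock measures proper time along the trip: τ = Δt/γ = 56.31/3.616 years.

τ = 15.6 years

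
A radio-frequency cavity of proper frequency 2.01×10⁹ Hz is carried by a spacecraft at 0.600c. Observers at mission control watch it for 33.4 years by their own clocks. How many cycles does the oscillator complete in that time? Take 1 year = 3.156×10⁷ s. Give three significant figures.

N = 1.69×10¹⁸

γ = 1/√(1 − 0.600²) = 5/4 = 1.250
During 33.4 years of lab time, the oscillator's proper time advances by τ = Δt/γ = 33.4/1.250 = 26.72 years = 8.433×10⁸ s.
N = f × τ = 2.01×10⁹ × 8.433×10⁸ = 1.695×10¹⁸.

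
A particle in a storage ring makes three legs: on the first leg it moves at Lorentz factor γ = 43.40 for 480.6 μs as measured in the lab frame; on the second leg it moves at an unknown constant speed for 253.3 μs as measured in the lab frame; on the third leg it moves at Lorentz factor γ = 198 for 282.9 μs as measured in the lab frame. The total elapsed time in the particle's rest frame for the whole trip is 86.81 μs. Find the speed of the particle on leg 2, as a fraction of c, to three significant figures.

Leg 1: γ = 43.40; τ_1 = 480.6/43.40 = 11.07 μs.
Leg 2: speed unknown; τ_2 = 253.3/γ_2.
Leg 3: γ = 198; τ_3 = 282.9/198.0 = 1.429 μs.
Total proper time: 11.07 + τ_2 + 1.429 = 86.81, so τ_2 = 86.81 − 12.50 = 74.31 μs.
γ_2 = 253.3/74.31 = 3.409; β = √(1 − 1/γ²) = √0.9139.

β = 0.956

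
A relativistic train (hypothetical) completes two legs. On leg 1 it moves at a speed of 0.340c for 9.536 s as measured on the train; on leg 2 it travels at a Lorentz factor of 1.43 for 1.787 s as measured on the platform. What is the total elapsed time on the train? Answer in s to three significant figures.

τ = 10.8 s

Leg 1: 9.536 s is already measured on the train.
Leg 2: γ = 1.43; τ_2 = 1.787/1.430 = 1.250 s.
Total: 9.536 + 1.250 s.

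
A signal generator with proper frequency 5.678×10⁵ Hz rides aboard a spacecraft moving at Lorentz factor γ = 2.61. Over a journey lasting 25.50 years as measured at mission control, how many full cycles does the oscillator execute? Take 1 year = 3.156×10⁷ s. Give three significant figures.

N = 1.75×10¹⁴

γ = 2.61
The oscillator's own cycle count is N = f × τ where τ is the proper time aboard the spacecraft. τ = Δt/γ = 25.50/2.610 = 9.770 years = 3.083×10⁸ s.
N = 5.678×10⁵ × 3.083×10⁸ = 1.751×10¹⁴.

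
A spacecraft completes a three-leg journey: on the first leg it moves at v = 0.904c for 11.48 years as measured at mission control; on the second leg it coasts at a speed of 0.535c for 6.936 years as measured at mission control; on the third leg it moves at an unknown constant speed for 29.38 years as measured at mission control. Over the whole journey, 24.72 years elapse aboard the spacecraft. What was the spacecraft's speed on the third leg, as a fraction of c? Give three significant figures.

β = 0.880

Leg 1: γ = 1/√(1 − 0.904²) = 1/√0.1828 = 2.339; τ_1 = 11.48/2.339 = 4.908 years.
Leg 2: γ = 1/√(1 − 0.535²) = 1/√0.7138 = 1.184; τ_2 = 6.936/1.184 = 5.860 years.
Leg 3: speed unknown; τ_3 = 29.38/γ_3.
Total proper time: 4.908 + 5.860 + τ_3 = 24.72, so τ_3 = 24.72 − 10.77 = 13.95 years.
γ_3 = 29.38/13.95 = 2.106; β = √(1 − 1/γ²) = √0.7745.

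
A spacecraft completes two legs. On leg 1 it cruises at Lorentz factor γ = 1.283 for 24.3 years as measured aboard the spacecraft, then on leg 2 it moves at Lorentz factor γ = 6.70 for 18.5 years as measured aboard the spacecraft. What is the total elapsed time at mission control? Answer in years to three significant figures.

Δt = 155 years

Leg 1: γ = 1.283; Δt_1 = 1.283 × 24.3 = 31.18 years.
Leg 2: γ = 6.70; Δt_2 = 6.700 × 18.5 = 123.9 years.
Total: 31.18 + 123.9 years.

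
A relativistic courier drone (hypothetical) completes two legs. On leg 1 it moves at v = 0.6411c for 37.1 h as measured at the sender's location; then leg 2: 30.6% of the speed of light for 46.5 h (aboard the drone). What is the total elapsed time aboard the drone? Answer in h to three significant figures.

Leg 1: γ = 1/√(1 − 0.6411²) = 1/√0.5890 = 1.303; τ_1 = 37.1/1.303 = 28.47 h.
Leg 2: 46.5 h is already measured aboard the drone.
Total: 28.47 + 46.50 h.

τ = 75.0 h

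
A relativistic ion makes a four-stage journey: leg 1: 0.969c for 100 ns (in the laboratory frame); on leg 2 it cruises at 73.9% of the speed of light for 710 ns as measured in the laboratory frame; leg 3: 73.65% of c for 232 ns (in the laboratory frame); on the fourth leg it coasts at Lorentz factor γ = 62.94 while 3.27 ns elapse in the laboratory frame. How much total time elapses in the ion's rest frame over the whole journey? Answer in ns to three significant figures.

Leg 1: γ = 1/√(1 − 0.969²) = 1/√0.06104 = 4.048; τ_1 = 100/4.048 = 24.71 ns.
Leg 2: β = 0.739; γ = 1/√(1 − 0.739²) = 1/√0.4539 = 1.484; τ_2 = 710/1.484 = 478.3 ns.
Leg 3: β = 0.7365; γ = 1/√(1 − 0.7365²) = 1/√0.4576 = 1.478; τ_3 = 232/1.478 = 156.9 ns.
Leg 4: γ = 62.94; τ_4 = 3.27/62.94 = 0.05195 ns.
Total: 24.71 + 478.3 + 156.9 + 0.05195 ns.

τ = 660 ns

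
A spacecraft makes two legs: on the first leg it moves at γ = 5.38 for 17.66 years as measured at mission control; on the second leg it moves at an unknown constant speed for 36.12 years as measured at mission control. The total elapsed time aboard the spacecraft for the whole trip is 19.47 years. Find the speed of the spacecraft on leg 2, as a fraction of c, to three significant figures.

Leg 1: γ = 5.38; τ_1 = 17.66/5.380 = 3.283 years.
Leg 2: speed unknown; τ_2 = 36.12/γ_2.
Total proper time: 3.283 + τ_2 = 19.47, so τ_2 = 19.47 − 3.283 = 16.19 years.
γ_2 = 36.12/16.19 = 2.231; β = √(1 − 1/γ²) = √0.7992.

β = 0.894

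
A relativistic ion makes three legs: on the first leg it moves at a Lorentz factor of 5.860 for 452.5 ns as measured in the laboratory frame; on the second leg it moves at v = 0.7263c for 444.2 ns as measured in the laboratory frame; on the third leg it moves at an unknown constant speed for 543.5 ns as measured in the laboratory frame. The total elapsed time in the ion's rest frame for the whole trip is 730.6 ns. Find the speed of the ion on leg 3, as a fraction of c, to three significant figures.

β = 0.768

Leg 1: γ = 5.860; τ_1 = 452.5/5.860 = 77.22 ns.
Leg 2: γ = 1/√(1 − 0.7263²) = 1/√0.4725 = 1.455; τ_2 = 444.2/1.455 = 305.3 ns.
Leg 3: speed unknown; τ_3 = 543.5/γ_3.
Total proper time: 77.22 + 305.3 + τ_3 = 730.6, so τ_3 = 730.6 − 382.6 = 348.0 ns.
γ_3 = 543.5/348.0 = 1.562; β = √(1 − 1/γ²) = √0.5899.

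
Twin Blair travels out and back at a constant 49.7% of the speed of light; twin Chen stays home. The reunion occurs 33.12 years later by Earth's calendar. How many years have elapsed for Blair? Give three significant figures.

β = 0.497; γ = 1/√(1 − 0.497²) = 1/√0.7530 = 1.152
Blair's clock measures proper time along the trip: τ = Δt/γ = 33.12/1.152 years.

τ = 28.7 years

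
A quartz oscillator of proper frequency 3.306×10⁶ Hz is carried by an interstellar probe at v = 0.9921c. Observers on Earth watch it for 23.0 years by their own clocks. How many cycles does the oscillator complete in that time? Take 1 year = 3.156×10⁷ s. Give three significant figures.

γ = 1/√(1 − 0.9921²) = 1/√0.01574 = 7.971
During 23.0 years of lab time, the oscillator's proper time advances by τ = Δt/γ = 23.0/7.971 = 2.885 years = 9.106×10⁷ s.
N = f × τ = 3.306×10⁶ × 9.106×10⁷ = 3.010×10¹⁴.

N = 3.01×10¹⁴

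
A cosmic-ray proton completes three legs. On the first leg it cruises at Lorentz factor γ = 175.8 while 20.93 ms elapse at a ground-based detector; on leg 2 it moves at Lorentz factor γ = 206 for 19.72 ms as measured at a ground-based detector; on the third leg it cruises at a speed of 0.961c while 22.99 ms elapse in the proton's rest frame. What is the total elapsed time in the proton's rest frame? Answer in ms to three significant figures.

τ = 23.2 ms

Leg 1: γ = 175.8; τ_1 = 20.93/175.8 = 0.1191 ms.
Leg 2: γ = 206; τ_2 = 19.72/206.0 = 0.09573 ms.
Leg 3: 22.99 ms is already measured in the proton's rest frame.
Total: 0.1191 + 0.09573 + 22.99 ms.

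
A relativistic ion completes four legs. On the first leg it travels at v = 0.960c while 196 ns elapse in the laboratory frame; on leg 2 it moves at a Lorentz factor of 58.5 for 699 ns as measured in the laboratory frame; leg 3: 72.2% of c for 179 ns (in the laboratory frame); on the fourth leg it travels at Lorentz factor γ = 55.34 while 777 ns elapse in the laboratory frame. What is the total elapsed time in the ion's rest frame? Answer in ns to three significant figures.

Leg 1: γ = 1/√(1 − 0.960²) = 1/√0.07840 = 3.571; τ_1 = 196/3.571 = 54.88 ns.
Leg 2: γ = 58.5; τ_2 = 699/58.50 = 11.95 ns.
Leg 3: β = 0.722; γ = 1/√(1 − 0.722²) = 1/√0.4787 = 1.445; τ_3 = 179/1.445 = 123.8 ns.
Leg 4: γ = 55.34; τ_4 = 777/55.34 = 14.04 ns.
Total: 54.88 + 11.95 + 123.8 + 14.04 ns.

τ = 205 ns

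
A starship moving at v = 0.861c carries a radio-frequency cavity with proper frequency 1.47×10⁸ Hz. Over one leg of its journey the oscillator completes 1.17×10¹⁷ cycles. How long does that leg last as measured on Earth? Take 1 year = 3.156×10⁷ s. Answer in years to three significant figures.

γ = 1/√(1 − 0.861²) = 1/√0.2587 = 1.966
Proper time for N cycles: τ = N/f = 1.17×10¹⁷/(1.47×10⁸) = 7.959×10⁸ s = 25.22 years.
Lab-frame duration Δt = γτ = 1.966 × 25.22 = 49.59 years.

Δt = 49.6 years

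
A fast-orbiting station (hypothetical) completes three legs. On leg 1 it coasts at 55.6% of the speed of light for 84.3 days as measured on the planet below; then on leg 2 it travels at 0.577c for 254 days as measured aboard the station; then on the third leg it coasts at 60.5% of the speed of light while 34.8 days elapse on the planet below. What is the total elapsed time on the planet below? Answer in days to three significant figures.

Δt = 430 days

Leg 1: 84.3 days is already measured on the planet below.
Leg 2: γ = 1/√(1 − 0.577²) = 1/√0.6671 = 1.224; Δt_2 = 1.224 × 254 = 311.0 days.
Leg 3: 34.8 days is already measured on the planet below.
Total: 84.30 + 311.0 + 34.80 days.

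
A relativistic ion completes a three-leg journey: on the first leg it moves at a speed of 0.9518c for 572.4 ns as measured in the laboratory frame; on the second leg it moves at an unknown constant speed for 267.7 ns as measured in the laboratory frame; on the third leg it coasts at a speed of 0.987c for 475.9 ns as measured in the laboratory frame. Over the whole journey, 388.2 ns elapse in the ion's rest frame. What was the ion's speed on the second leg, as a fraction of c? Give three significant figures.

β = 0.861

Leg 1: γ = 1/√(1 − 0.9518²) = 1/√0.09408 = 3.260; τ_1 = 572.4/3.260 = 175.6 ns.
Leg 2: speed unknown; τ_2 = 267.7/γ_2.
Leg 3: γ = 1/√(1 − 0.987²) = 1/√0.02583 = 6.222; τ_3 = 475.9/6.222 = 76.49 ns.
Total proper time: 175.6 + τ_2 + 76.49 = 388.2, so τ_2 = 388.2 − 252.1 = 136.1 ns.
γ_2 = 267.7/136.1 = 1.966; β = √(1 − 1/γ²) = √0.7413.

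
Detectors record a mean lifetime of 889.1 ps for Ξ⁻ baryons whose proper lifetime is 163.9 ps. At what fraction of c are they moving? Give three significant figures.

γ = Δt/τ₀ = 889.1/163.9 = 5.425
β = √(1 − 1/γ²) = √(1 − 0.03398) = √0.9660

v = 0.983c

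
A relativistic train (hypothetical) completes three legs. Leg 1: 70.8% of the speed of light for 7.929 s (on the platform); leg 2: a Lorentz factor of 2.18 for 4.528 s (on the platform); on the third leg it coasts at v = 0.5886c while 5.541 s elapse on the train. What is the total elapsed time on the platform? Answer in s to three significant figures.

Δt = 19.3 s

Leg 1: 7.929 s is already measured on the platform.
Leg 2: 4.528 s is already measured on the platform.
Leg 3: γ = 1/√(1 − 0.5886²) = 1/√0.6536 = 1.237; Δt_3 = 1.237 × 5.541 = 6.854 s.
Total: 7.929 + 4.528 + 6.854 s.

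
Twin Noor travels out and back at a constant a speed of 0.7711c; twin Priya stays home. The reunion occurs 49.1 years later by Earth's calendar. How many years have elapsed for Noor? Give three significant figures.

τ = 31.3 years

γ = 1/√(1 − 0.7711²) = 1/√0.4054 = 1.571
Noor's clock measures proper time along the trip: τ = Δt/γ = 49.1/1.571 years.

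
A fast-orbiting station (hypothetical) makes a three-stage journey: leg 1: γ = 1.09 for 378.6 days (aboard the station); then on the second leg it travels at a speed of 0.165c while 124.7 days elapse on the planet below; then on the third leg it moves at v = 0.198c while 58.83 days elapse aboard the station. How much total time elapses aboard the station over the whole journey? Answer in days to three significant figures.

τ = 560 days

Leg 1: 378.6 days is already measured aboard the station.
Leg 2: γ = 1/√(1 − 0.165²) = 1/√0.9728 = 1.014; τ_2 = 124.7/1.014 = 123.0 days.
Leg 3: 58.83 days is already measured aboard the station.
Total: 378.6 + 123.0 + 58.83 days.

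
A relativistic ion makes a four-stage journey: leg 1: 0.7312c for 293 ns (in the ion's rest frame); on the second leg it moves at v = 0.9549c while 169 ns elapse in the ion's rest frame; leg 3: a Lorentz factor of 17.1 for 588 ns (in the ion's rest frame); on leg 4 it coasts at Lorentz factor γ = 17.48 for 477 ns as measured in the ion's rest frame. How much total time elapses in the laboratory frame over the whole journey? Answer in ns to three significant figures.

Δt = 1.94×10⁴ ns

Leg 1: γ = 1/√(1 − 0.7312²) = 1/√0.4653 = 1.466; Δt_1 = 1.466 × 293 = 429.5 ns.
Leg 2: γ = 1/√(1 − 0.9549²) = 1/√0.08817 = 3.368; Δt_2 = 3.368 × 169 = 569.2 ns.
Leg 3: γ = 17.1; Δt_3 = 17.10 × 588 = 1.005×10⁴ ns.
Leg 4: γ = 17.48; Δt_4 = 17.48 × 477 = 8338 ns.
Total: 429.5 + 569.2 + 1.005×10⁴ + 8338 ns.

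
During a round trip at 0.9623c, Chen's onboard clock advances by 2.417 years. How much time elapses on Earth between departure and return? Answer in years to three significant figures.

γ = 1/√(1 − 0.9623²) = 1/√0.07398 = 3.677
Earth-frame duration is the dilated interval: Δt = γτ = 3.677 × 2.417 years.

Δt = 8.89 years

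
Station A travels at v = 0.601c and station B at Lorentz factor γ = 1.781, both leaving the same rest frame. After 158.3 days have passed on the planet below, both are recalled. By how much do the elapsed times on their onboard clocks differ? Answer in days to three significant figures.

A: γ = 1/√(1 − 0.601²) = 1/√0.6388 = 1.251; τ_A = 158.3/1.251 = 126.5 days.
B: γ = 1.781; τ_B = 158.3/1.781 = 88.88 days.

|τ_A − τ_B| = 37.6 days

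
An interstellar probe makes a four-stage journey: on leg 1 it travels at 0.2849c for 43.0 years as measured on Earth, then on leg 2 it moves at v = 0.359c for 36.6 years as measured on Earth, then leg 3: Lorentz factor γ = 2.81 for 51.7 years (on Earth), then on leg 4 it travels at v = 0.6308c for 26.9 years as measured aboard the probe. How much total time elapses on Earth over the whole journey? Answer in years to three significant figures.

Δt = 166 years

Leg 1: 43.0 years is already measured on Earth.
Leg 2: 36.6 years is already measured on Earth.
Leg 3: 51.7 years is already measured on Earth.
Leg 4: γ = 1/√(1 − 0.6308²) = 1/√0.6021 = 1.289; Δt_4 = 1.289 × 26.9 = 34.67 years.
Total: 43.00 + 36.60 + 51.70 + 34.67 years.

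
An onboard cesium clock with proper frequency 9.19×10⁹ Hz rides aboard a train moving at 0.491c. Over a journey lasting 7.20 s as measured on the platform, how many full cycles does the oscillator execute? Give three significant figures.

N = 5.76×10¹⁰

γ = 1/√(1 − 0.491²) = 1/√0.7589 = 1.148
The oscillator's own cycle count is N = f × τ where τ is the proper time on the train. τ = Δt/γ = 7.20/1.148 = 6.272 s = 6.272×10⁰ s.
N = 9.19×10⁹ × 6.272×10⁰ = 5.764×10¹⁰.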